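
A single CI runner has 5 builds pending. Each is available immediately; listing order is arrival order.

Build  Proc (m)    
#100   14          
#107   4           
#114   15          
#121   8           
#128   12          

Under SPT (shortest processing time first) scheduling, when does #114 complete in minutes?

SPT (increasing processing time): #107 #121 #128 #100 #114.
#107: 0→4
#121: 4→12
#128: 12→24
#100: 24→38
#114: 38→53

53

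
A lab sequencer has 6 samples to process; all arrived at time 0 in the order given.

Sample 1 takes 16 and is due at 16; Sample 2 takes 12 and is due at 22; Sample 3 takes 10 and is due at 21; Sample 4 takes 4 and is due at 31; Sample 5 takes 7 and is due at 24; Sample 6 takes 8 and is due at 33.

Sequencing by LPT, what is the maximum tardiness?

LPT (decreasing processing time): Sample 1 Sample 2 Sample 3 Sample 6 Sample 5 Sample 4.
Sample 1: 0→16, due 16, tardiness 0
Sample 2: 16→28, due 22, tardiness 6
Sample 3: 28→38, due 21, tardiness 17
Sample 6: 38→46, due 33, tardiness 13
Sample 5: 46→53, due 24, tardiness 29
Sample 4: 53→57, due 31, tardiness 26
Maximum = 29.

29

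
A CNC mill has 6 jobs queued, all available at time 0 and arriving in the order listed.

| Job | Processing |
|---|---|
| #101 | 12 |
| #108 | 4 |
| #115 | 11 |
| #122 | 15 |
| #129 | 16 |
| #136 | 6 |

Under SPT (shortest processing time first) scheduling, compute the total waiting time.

SPT (increasing processing time): #108 #136 #115 #101 #122 #129.
#108: waits 0, runs 0→4
#136: waits 4, runs 4→10
#115: waits 10, runs 10→21
#101: waits 21, runs 21→33
#122: waits 33, runs 33→48
#129: waits 48, runs 48→64
Sum = 0+4+10+21+33+48 = 116.

116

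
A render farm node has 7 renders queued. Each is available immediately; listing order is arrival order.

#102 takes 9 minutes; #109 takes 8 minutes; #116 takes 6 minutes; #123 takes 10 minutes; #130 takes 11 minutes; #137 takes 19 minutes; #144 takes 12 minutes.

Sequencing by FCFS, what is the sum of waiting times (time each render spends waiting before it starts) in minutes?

FIFO (arrival order): #102 #109 #116 #123 #130 #137 #144.
#102: waits 0, runs 0→9
#109: waits 9, runs 9→17
#116: waits 17, runs 17→23
#123: waits 23, runs 23→33
#130: waits 33, runs 33→44
#137: waits 44, runs 44→63
#144: waits 63, runs 63→75
Sum = 0+9+17+23+33+44+63 = 189.

189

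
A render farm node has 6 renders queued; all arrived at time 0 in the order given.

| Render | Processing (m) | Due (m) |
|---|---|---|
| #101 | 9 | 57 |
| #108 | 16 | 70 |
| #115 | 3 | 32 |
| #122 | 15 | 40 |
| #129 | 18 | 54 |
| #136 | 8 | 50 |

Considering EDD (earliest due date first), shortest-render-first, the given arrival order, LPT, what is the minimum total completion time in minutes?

EDD (increasing due date): #115 #122 #136 #129 #101 #108.
#115: 0→3
#122: 3→18
#136: 18→26
#129: 26→44
#101: 44→53
#108: 53→69
Sum = 3+18+26+44+53+69 = 213.
SPT (increasing processing time): #115 #136 #101 #122 #108 #129.
#115: 0→3
#136: 3→11
#101: 11→20
#122: 20→35
#108: 35→51
#129: 51→69
Sum = 3+11+20+35+51+69 = 189.
FIFO (arrival order): #101 #108 #115 #122 #129 #136.
#101: 0→9
#108: 9→25
#115: 25→28
#122: 28→43
#129: 43→61
#136: 61→69
Sum = 9+25+28+43+61+69 = 235.
LPT (decreasing processing time): #129 #108 #122 #101 #136 #115.
#129: 0→18
#108: 18→34
#122: 34→49
#101: 49→58
#136: 58→66
#115: 66→69
Sum = 18+34+49+58+66+69 = 294.
EDD 213, SPT 189, FIFO 235, LPT 294 → minimum 189.

189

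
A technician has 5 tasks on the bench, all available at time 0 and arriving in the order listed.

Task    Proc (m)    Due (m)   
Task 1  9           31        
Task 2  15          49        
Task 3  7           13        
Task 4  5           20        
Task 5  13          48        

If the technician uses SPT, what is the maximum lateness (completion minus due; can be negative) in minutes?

0

SPT (increasing processing time): Task 4 Task 3 Task 1 Task 5 Task 2.
Task 4: 0→5, due 20, lateness -15
Task 3: 5→12, due 13, lateness -1
Task 1: 12→21, due 31, lateness -10
Task 5: 21→34, due 48, lateness -14
Task 2: 34→49, due 49, lateness 0
Maximum = 0.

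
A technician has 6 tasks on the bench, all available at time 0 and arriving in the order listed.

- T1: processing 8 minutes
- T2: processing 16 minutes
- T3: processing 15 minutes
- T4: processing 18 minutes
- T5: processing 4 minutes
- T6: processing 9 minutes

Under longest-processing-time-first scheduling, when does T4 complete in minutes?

LPT (decreasing processing time): T4 T2 T3 T6 T1 T5.
T4: 0→18

18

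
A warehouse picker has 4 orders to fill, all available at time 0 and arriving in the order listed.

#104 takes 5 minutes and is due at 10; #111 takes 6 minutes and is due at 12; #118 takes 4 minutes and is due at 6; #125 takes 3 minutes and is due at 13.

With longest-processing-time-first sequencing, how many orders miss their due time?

LPT (decreasing processing time): #111 #104 #118 #125.
#111: 0→6, due 12, tardiness 0
#104: 6→11, due 10, tardiness 1
#118: 11→15, due 6, tardiness 9
#125: 15→18, due 13, tardiness 5
Late orders: 3.

3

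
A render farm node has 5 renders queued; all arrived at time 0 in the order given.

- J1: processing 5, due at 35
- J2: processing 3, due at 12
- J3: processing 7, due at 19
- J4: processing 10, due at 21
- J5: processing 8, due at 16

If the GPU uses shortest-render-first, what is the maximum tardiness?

SPT (increasing processing time): J2 J1 J3 J5 J4.
J2: 0→3, due 12, tardiness 0
J1: 3→8, due 35, tardiness 0
J3: 8→15, due 19, tardiness 0
J5: 15→23, due 16, tardiness 7
J4: 23→33, due 21, tardiness 12
Maximum = 12.

12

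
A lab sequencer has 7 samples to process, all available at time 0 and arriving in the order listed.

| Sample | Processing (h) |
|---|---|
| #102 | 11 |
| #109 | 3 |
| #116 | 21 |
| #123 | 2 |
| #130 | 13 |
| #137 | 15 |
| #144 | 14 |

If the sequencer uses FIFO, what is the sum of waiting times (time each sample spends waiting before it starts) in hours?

212

FIFO (arrival order): #102 #109 #116 #123 #130 #137 #144.
#102: waits 0, runs 0→11
#109: waits 11, runs 11→14
#116: waits 14, runs 14→35
#123: waits 35, runs 35→37
#130: waits 37, runs 37→50
#137: waits 50, runs 50→65
#144: waits 65, runs 65→79
Sum = 0+11+14+35+37+50+65 = 212.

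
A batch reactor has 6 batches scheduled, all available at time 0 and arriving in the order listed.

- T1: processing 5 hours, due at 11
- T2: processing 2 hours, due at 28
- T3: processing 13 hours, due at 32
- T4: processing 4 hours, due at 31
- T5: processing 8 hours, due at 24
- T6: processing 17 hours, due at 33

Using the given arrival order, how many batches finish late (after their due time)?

2

FIFO (arrival order): T1 T2 T3 T4 T5 T6.
T1: 0→5, due 11, tardiness 0
T2: 5→7, due 28, tardiness 0
T3: 7→20, due 32, tardiness 0
T4: 20→24, due 31, tardiness 0
T5: 24→32, due 24, tardiness 8
T6: 32→49, due 33, tardiness 16
Late batches: 2.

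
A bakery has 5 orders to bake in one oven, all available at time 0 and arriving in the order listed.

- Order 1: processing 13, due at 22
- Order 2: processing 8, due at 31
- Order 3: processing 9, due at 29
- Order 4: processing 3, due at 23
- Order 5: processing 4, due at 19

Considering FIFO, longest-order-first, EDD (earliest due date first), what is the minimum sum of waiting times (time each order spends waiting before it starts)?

FIFO (arrival order): Order 1 Order 2 Order 3 Order 4 Order 5.
Order 1: waits 0, runs 0→13
Order 2: waits 13, runs 13→21
Order 3: waits 21, runs 21→30
Order 4: waits 30, runs 30→33
Order 5: waits 33, runs 33→37
Sum = 0+13+21+30+33 = 97.
LPT (decreasing processing time): Order 1 Order 3 Order 2 Order 5 Order 4.
Order 1: waits 0, runs 0→13
Order 3: waits 13, runs 13→22
Order 2: waits 22, runs 22→30
Order 5: waits 30, runs 30→34
Order 4: waits 34, runs 34→37
Sum = 0+13+22+30+34 = 99.
EDD (increasing due date): Order 5 Order 1 Order 4 Order 3 Order 2.
Order 5: waits 0, runs 0→4
Order 1: waits 4, runs 4→17
Order 4: waits 17, runs 17→20
Order 3: waits 20, runs 20→29
Order 2: waits 29, runs 29→37
Sum = 0+4+17+20+29 = 70.
FIFO 97, LPT 99, EDD 70 → minimum 70.

70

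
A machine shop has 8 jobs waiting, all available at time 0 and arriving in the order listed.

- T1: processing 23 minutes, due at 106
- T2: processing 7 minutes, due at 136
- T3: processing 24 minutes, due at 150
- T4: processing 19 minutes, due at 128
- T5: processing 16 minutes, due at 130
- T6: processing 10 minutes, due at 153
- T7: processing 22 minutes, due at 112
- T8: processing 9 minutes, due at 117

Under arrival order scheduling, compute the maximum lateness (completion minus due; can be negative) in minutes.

FIFO (arrival order): T1 T2 T3 T4 T5 T6 T7 T8.
T1: 0→23, due 106, lateness -83
T2: 23→30, due 136, lateness -106
T3: 30→54, due 150, lateness -96
T4: 54→73, due 128, lateness -55
T5: 73→89, due 130, lateness -41
T6: 89→99, due 153, lateness -54
T7: 99→121, due 112, lateness 9
T8: 121→130, due 117, lateness 13
Maximum = 13.

13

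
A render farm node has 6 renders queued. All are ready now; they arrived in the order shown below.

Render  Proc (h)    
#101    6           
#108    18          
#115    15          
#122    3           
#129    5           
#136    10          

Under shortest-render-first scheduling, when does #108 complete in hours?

SPT (increasing processing time): #122 #129 #101 #136 #115 #108.
#122: 0→3
#129: 3→8
#101: 8→14
#136: 14→24
#115: 24→39
#108: 39→57

57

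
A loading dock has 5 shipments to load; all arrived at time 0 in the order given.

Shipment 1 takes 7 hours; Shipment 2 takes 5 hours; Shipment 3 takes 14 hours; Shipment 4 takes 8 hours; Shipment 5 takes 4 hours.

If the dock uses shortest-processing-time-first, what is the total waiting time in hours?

SPT (increasing processing time): Shipment 5 Shipment 2 Shipment 1 Shipment 4 Shipment 3.
Shipment 5: waits 0, runs 0→4
Shipment 2: waits 4, runs 4→9
Shipment 1: waits 9, runs 9→16
Shipment 4: waits 16, runs 16→24
Shipment 3: waits 24, runs 24→38
Sum = 0+4+9+16+24 = 53.

53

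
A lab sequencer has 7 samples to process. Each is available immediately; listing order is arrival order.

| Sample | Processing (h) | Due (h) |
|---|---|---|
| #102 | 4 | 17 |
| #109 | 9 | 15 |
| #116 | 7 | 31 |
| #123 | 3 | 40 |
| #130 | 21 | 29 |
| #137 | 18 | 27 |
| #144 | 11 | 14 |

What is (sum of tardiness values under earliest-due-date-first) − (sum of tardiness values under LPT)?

-80

EDD (increasing due date): #144 #109 #102 #137 #130 #116 #123.
#144: 0→11, due 14, tardiness 0
#109: 11→20, due 15, tardiness 5
#102: 20→24, due 17, tardiness 7
#137: 24→42, due 27, tardiness 15
#130: 42→63, due 29, tardiness 34
#116: 63→70, due 31, tardiness 39
#123: 70→73, due 40, tardiness 33
Sum = 0+5+7+15+34+39+33 = 133.
LPT (decreasing processing time): #130 #137 #144 #109 #116 #102 #123.
#130: 0→21, due 29, tardiness 0
#137: 21→39, due 27, tardiness 12
#144: 39→50, due 14, tardiness 36
#109: 50→59, due 15, tardiness 44
#116: 59→66, due 31, tardiness 35
#102: 66→70, due 17, tardiness 53
#123: 70→73, due 40, tardiness 33
Sum = 0+12+36+44+35+53+33 = 213.
Difference = 133 − 213 = -80.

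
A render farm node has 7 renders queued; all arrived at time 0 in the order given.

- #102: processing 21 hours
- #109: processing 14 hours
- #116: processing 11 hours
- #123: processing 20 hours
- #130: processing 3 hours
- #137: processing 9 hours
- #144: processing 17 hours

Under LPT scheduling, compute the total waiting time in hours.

LPT (decreasing processing time): #102 #123 #144 #109 #116 #137 #130.
#102: waits 0, runs 0→21
#123: waits 21, runs 21→41
#144: waits 41, runs 41→58
#109: waits 58, runs 58→72
#116: waits 72, runs 72→83
#137: waits 83, runs 83→92
#130: waits 92, runs 92→95
Sum = 0+21+41+58+72+83+92 = 367.

367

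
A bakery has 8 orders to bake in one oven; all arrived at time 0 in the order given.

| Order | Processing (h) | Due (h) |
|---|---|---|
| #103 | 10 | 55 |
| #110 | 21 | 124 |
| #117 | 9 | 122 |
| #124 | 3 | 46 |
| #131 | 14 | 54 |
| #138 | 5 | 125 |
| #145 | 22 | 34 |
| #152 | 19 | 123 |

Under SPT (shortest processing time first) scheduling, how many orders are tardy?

SPT (increasing processing time): #124 #138 #117 #103 #131 #152 #110 #145.
#124: 0→3, due 46, tardiness 0
#138: 3→8, due 125, tardiness 0
#117: 8→17, due 122, tardiness 0
#103: 17→27, due 55, tardiness 0
#131: 27→41, due 54, tardiness 0
#152: 41→60, due 123, tardiness 0
#110: 60→81, due 124, tardiness 0
#145: 81→103, due 34, tardiness 69
Late orders: 1.

1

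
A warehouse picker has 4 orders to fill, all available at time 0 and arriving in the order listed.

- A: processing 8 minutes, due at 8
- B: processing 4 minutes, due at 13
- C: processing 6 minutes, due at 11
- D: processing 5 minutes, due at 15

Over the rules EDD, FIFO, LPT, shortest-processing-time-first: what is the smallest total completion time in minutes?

EDD (increasing due date): A C B D.
A: 0→8
C: 8→14
B: 14→18
D: 18→23
Sum = 8+14+18+23 = 63.
FIFO (arrival order): A B C D.
A: 0→8
B: 8→12
C: 12→18
D: 18→23
Sum = 8+12+18+23 = 61.
LPT (decreasing processing time): A C D B.
A: 0→8
C: 8→14
D: 14→19
B: 19→23
Sum = 8+14+19+23 = 64.
SPT (increasing processing time): B D C A.
B: 0→4
D: 4→9
C: 9→15
A: 15→23
Sum = 4+9+15+23 = 51.
EDD 63, FIFO 61, LPT 64, SPT 51 → minimum 51.

51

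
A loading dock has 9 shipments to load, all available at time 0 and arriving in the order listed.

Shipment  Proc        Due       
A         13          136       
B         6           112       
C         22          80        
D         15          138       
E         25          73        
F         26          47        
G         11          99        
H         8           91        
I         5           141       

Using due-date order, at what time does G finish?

EDD (increasing due date): F E C H G B A D I.
F: 0→26
E: 26→51
C: 51→73
H: 73→81
G: 81→92

92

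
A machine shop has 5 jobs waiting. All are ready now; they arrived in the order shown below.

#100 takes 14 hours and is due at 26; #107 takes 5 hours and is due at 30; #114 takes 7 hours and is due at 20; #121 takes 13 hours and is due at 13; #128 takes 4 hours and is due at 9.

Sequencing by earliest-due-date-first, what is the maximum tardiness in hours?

13

EDD (increasing due date): #128 #121 #114 #100 #107.
#128: 0→4, due 9, tardiness 0
#121: 4→17, due 13, tardiness 4
#114: 17→24, due 20, tardiness 4
#100: 24→38, due 26, tardiness 12
#107: 38→43, due 30, tardiness 13
Maximum = 13.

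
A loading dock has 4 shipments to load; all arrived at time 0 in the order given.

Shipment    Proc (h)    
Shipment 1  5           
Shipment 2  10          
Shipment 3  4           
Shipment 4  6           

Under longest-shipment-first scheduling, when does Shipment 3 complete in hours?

25

LPT (decreasing processing time): Shipment 2 Shipment 4 Shipment 1 Shipment 3.
Shipment 2: 0→10
Shipment 4: 10→16
Shipment 1: 16→21
Shipment 3: 21→25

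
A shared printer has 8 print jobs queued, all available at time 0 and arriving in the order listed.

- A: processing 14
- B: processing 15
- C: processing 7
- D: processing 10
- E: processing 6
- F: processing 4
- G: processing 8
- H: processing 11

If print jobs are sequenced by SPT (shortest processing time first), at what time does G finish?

25

SPT (increasing processing time): F E C G D H A B.
F: 0→4
E: 4→10
C: 10→17
G: 17→25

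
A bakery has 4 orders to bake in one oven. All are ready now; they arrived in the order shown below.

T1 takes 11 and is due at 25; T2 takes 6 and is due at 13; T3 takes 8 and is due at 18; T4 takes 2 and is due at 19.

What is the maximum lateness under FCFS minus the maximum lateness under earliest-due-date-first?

6

FIFO (arrival order): T1 T2 T3 T4.
T1: 0→11, due 25, lateness -14
T2: 11→17, due 13, lateness 4
T3: 17→25, due 18, lateness 7
T4: 25→27, due 19, lateness 8
Maximum = 8.
EDD (increasing due date): T2 T3 T4 T1.
T2: 0→6, due 13, lateness -7
T3: 6→14, due 18, lateness -4
T4: 14→16, due 19, lateness -3
T1: 16→27, due 25, lateness 2
Maximum = 2.
Difference = 8 − 2 = 6.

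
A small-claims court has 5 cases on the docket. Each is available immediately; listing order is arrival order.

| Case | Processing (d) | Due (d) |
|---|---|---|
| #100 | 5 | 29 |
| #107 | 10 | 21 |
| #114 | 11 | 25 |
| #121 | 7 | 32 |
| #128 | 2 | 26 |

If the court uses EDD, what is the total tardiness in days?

EDD (increasing due date): #107 #114 #128 #100 #121.
#107: 0→10, due 21, tardiness 0
#114: 10→21, due 25, tardiness 0
#128: 21→23, due 26, tardiness 0
#100: 23→28, due 29, tardiness 0
#121: 28→35, due 32, tardiness 3
Sum = 0+0+0+0+3 = 3.

3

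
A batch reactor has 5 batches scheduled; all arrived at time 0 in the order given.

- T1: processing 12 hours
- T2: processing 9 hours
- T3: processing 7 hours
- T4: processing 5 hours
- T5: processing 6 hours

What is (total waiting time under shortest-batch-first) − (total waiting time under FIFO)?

-33

SPT (increasing processing time): T4 T5 T3 T2 T1.
T4: waits 0, runs 0→5
T5: waits 5, runs 5→11
T3: waits 11, runs 11→18
T2: waits 18, runs 18→27
T1: waits 27, runs 27→39
Sum = 0+5+11+18+27 = 61.
FIFO (arrival order): T1 T2 T3 T4 T5.
T1: waits 0, runs 0→12
T2: waits 12, runs 12→21
T3: waits 21, runs 21→28
T4: waits 28, runs 28→33
T5: waits 33, runs 33→39
Sum = 0+12+21+28+33 = 94.
Difference = 61 − 94 = -33.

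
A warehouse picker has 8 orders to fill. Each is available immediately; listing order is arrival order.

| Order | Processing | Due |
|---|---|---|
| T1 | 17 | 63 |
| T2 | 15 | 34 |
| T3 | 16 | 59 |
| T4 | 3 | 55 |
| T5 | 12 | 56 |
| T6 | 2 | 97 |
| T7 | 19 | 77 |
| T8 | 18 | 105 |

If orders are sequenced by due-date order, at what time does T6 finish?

84

EDD (increasing due date): T2 T4 T5 T3 T1 T7 T6 T8.
T2: 0→15
T4: 15→18
T5: 18→30
T3: 30→46
T1: 46→63
T7: 63→82
T6: 82→84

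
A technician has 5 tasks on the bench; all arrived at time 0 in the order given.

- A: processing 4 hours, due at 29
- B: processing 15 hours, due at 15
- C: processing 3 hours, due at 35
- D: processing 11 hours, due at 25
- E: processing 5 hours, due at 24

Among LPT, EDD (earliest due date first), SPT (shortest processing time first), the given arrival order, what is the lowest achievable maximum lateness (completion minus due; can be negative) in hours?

LPT (decreasing processing time): B D E A C.
B: 0→15, due 15, lateness 0
D: 15→26, due 25, lateness 1
E: 26→31, due 24, lateness 7
A: 31→35, due 29, lateness 6
C: 35→38, due 35, lateness 3
Maximum = 7.
EDD (increasing due date): B E D A C.
B: 0→15, due 15, lateness 0
E: 15→20, due 24, lateness -4
D: 20→31, due 25, lateness 6
A: 31→35, due 29, lateness 6
C: 35→38, due 35, lateness 3
Maximum = 6.
SPT (increasing processing time): C A E D B.
C: 0→3, due 35, lateness -32
A: 3→7, due 29, lateness -22
E: 7→12, due 24, lateness -12
D: 12→23, due 25, lateness -2
B: 23→38, due 15, lateness 23
Maximum = 23.
FIFO (arrival order): A B C D E.
A: 0→4, due 29, lateness -25
B: 4→19, due 15, lateness 4
C: 19→22, due 35, lateness -13
D: 22→33, due 25, lateness 8
E: 33→38, due 24, lateness 14
Maximum = 14.
LPT 7, EDD 6, SPT 23, FIFO 14 → minimum 6.

6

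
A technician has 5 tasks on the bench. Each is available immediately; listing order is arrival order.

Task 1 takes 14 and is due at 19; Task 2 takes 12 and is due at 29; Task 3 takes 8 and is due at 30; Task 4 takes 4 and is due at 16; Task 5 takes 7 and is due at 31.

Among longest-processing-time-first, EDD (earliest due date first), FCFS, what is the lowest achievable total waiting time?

90

LPT (decreasing processing time): Task 1 Task 2 Task 3 Task 5 Task 4.
Task 1: waits 0, runs 0→14
Task 2: waits 14, runs 14→26
Task 3: waits 26, runs 26→34
Task 5: waits 34, runs 34→41
Task 4: waits 41, runs 41→45
Sum = 0+14+26+34+41 = 115.
EDD (increasing due date): Task 4 Task 1 Task 2 Task 3 Task 5.
Task 4: waits 0, runs 0→4
Task 1: waits 4, runs 4→18
Task 2: waits 18, runs 18→30
Task 3: waits 30, runs 30→38
Task 5: waits 38, runs 38→45
Sum = 0+4+18+30+38 = 90.
FIFO (arrival order): Task 1 Task 2 Task 3 Task 4 Task 5.
Task 1: waits 0, runs 0→14
Task 2: waits 14, runs 14→26
Task 3: waits 26, runs 26→34
Task 4: waits 34, runs 34→38
Task 5: waits 38, runs 38→45
Sum = 0+14+26+34+38 = 112.
LPT 115, EDD 90, FIFO 112 → minimum 90.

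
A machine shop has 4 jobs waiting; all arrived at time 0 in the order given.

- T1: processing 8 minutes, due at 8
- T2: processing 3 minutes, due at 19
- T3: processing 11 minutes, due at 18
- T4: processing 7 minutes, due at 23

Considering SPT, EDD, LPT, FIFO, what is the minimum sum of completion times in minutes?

60

SPT (increasing processing time): T2 T4 T1 T3.
T2: 0→3
T4: 3→10
T1: 10→18
T3: 18→29
Sum = 3+10+18+29 = 60.
EDD (increasing due date): T1 T3 T2 T4.
T1: 0→8
T3: 8→19
T2: 19→22
T4: 22→29
Sum = 8+19+22+29 = 78.
LPT (decreasing processing time): T3 T1 T4 T2.
T3: 0→11
T1: 11→19
T4: 19→26
T2: 26→29
Sum = 11+19+26+29 = 85.
FIFO (arrival order): T1 T2 T3 T4.
T1: 0→8
T2: 8→11
T3: 11→22
T4: 22→29
Sum = 8+11+22+29 = 70.
SPT 60, EDD 78, LPT 85, FIFO 70 → minimum 60.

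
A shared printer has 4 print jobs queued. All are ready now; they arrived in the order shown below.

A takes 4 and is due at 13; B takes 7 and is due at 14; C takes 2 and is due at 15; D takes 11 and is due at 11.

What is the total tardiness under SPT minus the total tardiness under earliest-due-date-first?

SPT (increasing processing time): C A B D.
C: 0→2, due 15, tardiness 0
A: 2→6, due 13, tardiness 0
B: 6→13, due 14, tardiness 0
D: 13→24, due 11, tardiness 13
Sum = 0+0+0+13 = 13.
EDD (increasing due date): D A B C.
D: 0→11, due 11, tardiness 0
A: 11→15, due 13, tardiness 2
B: 15→22, due 14, tardiness 8
C: 22→24, due 15, tardiness 9
Sum = 0+2+8+9 = 19.
Difference = 13 − 19 = -6.

-6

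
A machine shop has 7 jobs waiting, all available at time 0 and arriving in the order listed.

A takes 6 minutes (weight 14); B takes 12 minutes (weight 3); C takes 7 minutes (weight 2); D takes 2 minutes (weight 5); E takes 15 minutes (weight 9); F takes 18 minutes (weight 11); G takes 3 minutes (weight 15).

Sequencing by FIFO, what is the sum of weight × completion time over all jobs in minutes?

2306

FIFO (arrival order): A B C D E F G.
A: finishes 6, weight 14, w·C = 84
B: finishes 18, weight 3, w·C = 54
C: finishes 25, weight 2, w·C = 50
D: finishes 27, weight 5, w·C = 135
E: finishes 42, weight 9, w·C = 378
F: finishes 60, weight 11, w·C = 660
G: finishes 63, weight 15, w·C = 945
Sum = 84+54+50+135+378+660+945 = 2306.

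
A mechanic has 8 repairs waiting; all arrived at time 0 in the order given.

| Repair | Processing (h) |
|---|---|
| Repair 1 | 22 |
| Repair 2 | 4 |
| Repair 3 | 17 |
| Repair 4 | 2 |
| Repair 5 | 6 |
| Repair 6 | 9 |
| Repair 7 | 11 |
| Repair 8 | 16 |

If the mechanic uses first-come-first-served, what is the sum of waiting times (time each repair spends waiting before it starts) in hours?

FIFO (arrival order): Repair 1 Repair 2 Repair 3 Repair 4 Repair 5 Repair 6 Repair 7 Repair 8.
Repair 1: waits 0, runs 0→22
Repair 2: waits 22, runs 22→26
Repair 3: waits 26, runs 26→43
Repair 4: waits 43, runs 43→45
Repair 5: waits 45, runs 45→51
Repair 6: waits 51, runs 51→60
Repair 7: waits 60, runs 60→71
Repair 8: waits 71, runs 71→87
Sum = 0+22+26+43+45+51+60+71 = 318.

318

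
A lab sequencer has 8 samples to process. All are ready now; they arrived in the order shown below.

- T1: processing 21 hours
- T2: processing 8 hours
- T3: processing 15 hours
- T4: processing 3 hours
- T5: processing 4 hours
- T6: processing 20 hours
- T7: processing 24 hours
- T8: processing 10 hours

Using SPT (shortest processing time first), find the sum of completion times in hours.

SPT (increasing processing time): T4 T5 T2 T8 T3 T6 T1 T7.
T4: 0→3
T5: 3→7
T2: 7→15
T8: 15→25
T3: 25→40
T6: 40→60
T1: 60→81
T7: 81→105
Sum = 3+7+15+25+40+60+81+105 = 336.

336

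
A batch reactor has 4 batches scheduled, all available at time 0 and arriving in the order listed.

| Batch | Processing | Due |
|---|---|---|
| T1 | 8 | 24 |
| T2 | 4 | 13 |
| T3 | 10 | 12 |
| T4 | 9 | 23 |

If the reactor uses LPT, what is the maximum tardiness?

LPT (decreasing processing time): T3 T4 T1 T2.
T3: 0→10, due 12, tardiness 0
T4: 10→19, due 23, tardiness 0
T1: 19→27, due 24, tardiness 3
T2: 27→31, due 13, tardiness 18
Maximum = 18.

18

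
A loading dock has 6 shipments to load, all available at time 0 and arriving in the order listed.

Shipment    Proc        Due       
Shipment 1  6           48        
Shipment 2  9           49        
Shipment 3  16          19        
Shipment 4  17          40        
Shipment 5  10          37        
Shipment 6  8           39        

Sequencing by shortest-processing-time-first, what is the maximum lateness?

SPT (increasing processing time): Shipment 1 Shipment 6 Shipment 2 Shipment 5 Shipment 3 Shipment 4.
Shipment 1: 0→6, due 48, lateness -42
Shipment 6: 6→14, due 39, lateness -25
Shipment 2: 14→23, due 49, lateness -26
Shipment 5: 23→33, due 37, lateness -4
Shipment 3: 33→49, due 19, lateness 30
Shipment 4: 49→66, due 40, lateness 26
Maximum = 30.

30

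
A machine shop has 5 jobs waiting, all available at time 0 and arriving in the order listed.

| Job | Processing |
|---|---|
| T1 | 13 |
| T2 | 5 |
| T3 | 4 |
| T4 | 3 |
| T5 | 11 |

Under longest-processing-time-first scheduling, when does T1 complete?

LPT (decreasing processing time): T1 T5 T2 T3 T4.
T1: 0→13

13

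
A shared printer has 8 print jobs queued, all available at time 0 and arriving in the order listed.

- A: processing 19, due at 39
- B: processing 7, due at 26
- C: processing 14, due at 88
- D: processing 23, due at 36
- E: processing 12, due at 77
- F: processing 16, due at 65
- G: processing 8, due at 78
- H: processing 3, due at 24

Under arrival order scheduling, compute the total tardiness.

152

FIFO (arrival order): A B C D E F G H.
A: 0→19, due 39, tardiness 0
B: 19→26, due 26, tardiness 0
C: 26→40, due 88, tardiness 0
D: 40→63, due 36, tardiness 27
E: 63→75, due 77, tardiness 0
F: 75→91, due 65, tardiness 26
G: 91→99, due 78, tardiness 21
H: 99→102, due 24, tardiness 78
Sum = 0+0+0+27+0+26+21+78 = 152.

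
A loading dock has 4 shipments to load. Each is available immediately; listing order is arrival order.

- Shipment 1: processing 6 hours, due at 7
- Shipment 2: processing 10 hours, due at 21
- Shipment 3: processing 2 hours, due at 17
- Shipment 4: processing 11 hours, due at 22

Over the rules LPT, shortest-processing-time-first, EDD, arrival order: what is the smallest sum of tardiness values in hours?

LPT (decreasing processing time): Shipment 4 Shipment 2 Shipment 1 Shipment 3.
Shipment 4: 0→11, due 22, tardiness 0
Shipment 2: 11→21, due 21, tardiness 0
Shipment 1: 21→27, due 7, tardiness 20
Shipment 3: 27→29, due 17, tardiness 12
Sum = 0+0+20+12 = 32.
SPT (increasing processing time): Shipment 3 Shipment 1 Shipment 2 Shipment 4.
Shipment 3: 0→2, due 17, tardiness 0
Shipment 1: 2→8, due 7, tardiness 1
Shipment 2: 8→18, due 21, tardiness 0
Shipment 4: 18→29, due 22, tardiness 7
Sum = 0+1+0+7 = 8.
EDD (increasing due date): Shipment 1 Shipment 3 Shipment 2 Shipment 4.
Shipment 1: 0→6, due 7, tardiness 0
Shipment 3: 6→8, due 17, tardiness 0
Shipment 2: 8→18, due 21, tardiness 0
Shipment 4: 18→29, due 22, tardiness 7
Sum = 0+0+0+7 = 7.
FIFO (arrival order): Shipment 1 Shipment 2 Shipment 3 Shipment 4.
Shipment 1: 0→6, due 7, tardiness 0
Shipment 2: 6→16, due 21, tardiness 0
Shipment 3: 16→18, due 17, tardiness 1
Shipment 4: 18→29, due 22, tardiness 7
Sum = 0+0+1+7 = 8.
LPT 32, SPT 8, EDD 7, FIFO 8 → minimum 7.

7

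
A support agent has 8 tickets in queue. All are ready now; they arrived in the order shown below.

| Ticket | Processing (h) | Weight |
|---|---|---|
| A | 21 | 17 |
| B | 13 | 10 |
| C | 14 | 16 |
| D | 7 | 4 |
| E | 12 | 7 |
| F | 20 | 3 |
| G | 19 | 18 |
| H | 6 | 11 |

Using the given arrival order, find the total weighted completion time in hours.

FIFO (arrival order): A B C D E F G H.
A: finishes 21, weight 17, w·C = 357
B: finishes 34, weight 10, w·C = 340
C: finishes 48, weight 16, w·C = 768
D: finishes 55, weight 4, w·C = 220
E: finishes 67, weight 7, w·C = 469
F: finishes 87, weight 3, w·C = 261
G: finishes 106, weight 18, w·C = 1908
H: finishes 112, weight 11, w·C = 1232
Sum = 357+340+768+220+469+261+1908+1232 = 5555.

5555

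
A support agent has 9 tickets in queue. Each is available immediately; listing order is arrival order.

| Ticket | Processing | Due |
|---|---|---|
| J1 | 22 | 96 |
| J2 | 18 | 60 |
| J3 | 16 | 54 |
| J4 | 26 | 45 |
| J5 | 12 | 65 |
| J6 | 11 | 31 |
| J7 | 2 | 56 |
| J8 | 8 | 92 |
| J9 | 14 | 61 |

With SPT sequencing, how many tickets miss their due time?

SPT (increasing processing time): J7 J8 J6 J5 J9 J3 J2 J1 J4.
J7: 0→2, due 56, tardiness 0
J8: 2→10, due 92, tardiness 0
J6: 10→21, due 31, tardiness 0
J5: 21→33, due 65, tardiness 0
J9: 33→47, due 61, tardiness 0
J3: 47→63, due 54, tardiness 9
J2: 63→81, due 60, tardiness 21
J1: 81→103, due 96, tardiness 7
J4: 103→129, due 45, tardiness 84
Late tickets: 4.

4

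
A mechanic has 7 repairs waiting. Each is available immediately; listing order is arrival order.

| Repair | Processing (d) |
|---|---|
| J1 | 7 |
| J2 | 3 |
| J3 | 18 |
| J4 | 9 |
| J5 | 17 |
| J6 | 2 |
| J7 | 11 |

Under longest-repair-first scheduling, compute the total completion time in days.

LPT (decreasing processing time): J3 J5 J7 J4 J1 J2 J6.
J3: 0→18
J5: 18→35
J7: 35→46
J4: 46→55
J1: 55→62
J2: 62→65
J6: 65→67
Sum = 18+35+46+55+62+65+67 = 348.

348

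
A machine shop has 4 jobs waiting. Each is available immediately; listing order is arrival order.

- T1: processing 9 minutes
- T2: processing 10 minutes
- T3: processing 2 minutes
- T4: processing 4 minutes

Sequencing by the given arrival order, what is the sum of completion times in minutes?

74

FIFO (arrival order): T1 T2 T3 T4.
T1: 0→9
T2: 9→19
T3: 19→21
T4: 21→25
Sum = 9+19+21+25 = 74.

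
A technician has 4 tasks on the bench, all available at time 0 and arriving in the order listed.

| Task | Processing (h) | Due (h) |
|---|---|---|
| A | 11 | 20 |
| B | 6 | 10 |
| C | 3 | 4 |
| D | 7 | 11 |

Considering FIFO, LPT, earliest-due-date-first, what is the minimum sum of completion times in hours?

55

FIFO (arrival order): A B C D.
A: 0→11
B: 11→17
C: 17→20
D: 20→27
Sum = 11+17+20+27 = 75.
LPT (decreasing processing time): A D B C.
A: 0→11
D: 11→18
B: 18→24
C: 24→27
Sum = 11+18+24+27 = 80.
EDD (increasing due date): C B D A.
C: 0→3
B: 3→9
D: 9→16
A: 16→27
Sum = 3+9+16+27 = 55.
FIFO 75, LPT 80, EDD 55 → minimum 55.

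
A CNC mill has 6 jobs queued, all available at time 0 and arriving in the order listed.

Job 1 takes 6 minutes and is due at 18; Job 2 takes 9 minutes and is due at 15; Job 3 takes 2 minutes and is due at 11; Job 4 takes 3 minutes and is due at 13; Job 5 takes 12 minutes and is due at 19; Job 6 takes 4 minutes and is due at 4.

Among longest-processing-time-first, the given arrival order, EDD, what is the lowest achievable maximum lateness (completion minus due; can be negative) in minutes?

LPT (decreasing processing time): Job 5 Job 2 Job 1 Job 6 Job 4 Job 3.
Job 5: 0→12, due 19, lateness -7
Job 2: 12→21, due 15, lateness 6
Job 1: 21→27, due 18, lateness 9
Job 6: 27→31, due 4, lateness 27
Job 4: 31→34, due 13, lateness 21
Job 3: 34→36, due 11, lateness 25
Maximum = 27.
FIFO (arrival order): Job 1 Job 2 Job 3 Job 4 Job 5 Job 6.
Job 1: 0→6, due 18, lateness -12
Job 2: 6→15, due 15, lateness 0
Job 3: 15→17, due 11, lateness 6
Job 4: 17→20, due 13, lateness 7
Job 5: 20→32, due 19, lateness 13
Job 6: 32→36, due 4, lateness 32
Maximum = 32.
EDD (increasing due date): Job 6 Job 3 Job 4 Job 2 Job 1 Job 5.
Job 6: 0→4, due 4, lateness 0
Job 3: 4→6, due 11, lateness -5
Job 4: 6→9, due 13, lateness -4
Job 2: 9→18, due 15, lateness 3
Job 1: 18→24, due 18, lateness 6
Job 5: 24→36, due 19, lateness 17
Maximum = 17.
LPT 27, FIFO 32, EDD 17 → minimum 17.

17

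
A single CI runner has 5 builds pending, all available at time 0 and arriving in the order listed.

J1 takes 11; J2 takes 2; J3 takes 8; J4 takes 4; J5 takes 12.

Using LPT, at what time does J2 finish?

37

LPT (decreasing processing time): J5 J1 J3 J4 J2.
J5: 0→12
J1: 12→23
J3: 23→31
J4: 31→35
J2: 35→37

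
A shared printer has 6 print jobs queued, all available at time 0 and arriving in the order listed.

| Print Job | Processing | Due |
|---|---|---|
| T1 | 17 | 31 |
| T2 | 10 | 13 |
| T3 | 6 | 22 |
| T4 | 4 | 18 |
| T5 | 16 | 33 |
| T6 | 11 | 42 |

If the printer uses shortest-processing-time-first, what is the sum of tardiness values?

SPT (increasing processing time): T4 T3 T2 T6 T5 T1.
T4: 0→4, due 18, tardiness 0
T3: 4→10, due 22, tardiness 0
T2: 10→20, due 13, tardiness 7
T6: 20→31, due 42, tardiness 0
T5: 31→47, due 33, tardiness 14
T1: 47→64, due 31, tardiness 33
Sum = 0+0+7+0+14+33 = 54.

54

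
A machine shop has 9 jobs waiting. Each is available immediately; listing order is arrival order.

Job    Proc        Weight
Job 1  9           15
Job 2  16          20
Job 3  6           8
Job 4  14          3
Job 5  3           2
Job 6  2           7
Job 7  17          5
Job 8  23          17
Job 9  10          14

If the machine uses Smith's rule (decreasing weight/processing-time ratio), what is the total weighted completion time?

WSPT (decreasing weight/processing-time ratio): Job 6 Job 1 Job 9 Job 3 Job 2 Job 8 Job 5 Job 7 Job 4.
Job 6: finishes 2, weight 7, w·C = 14
Job 1: finishes 11, weight 15, w·C = 165
Job 9: finishes 21, weight 14, w·C = 294
Job 3: finishes 27, weight 8, w·C = 216
Job 2: finishes 43, weight 20, w·C = 860
Job 8: finishes 66, weight 17, w·C = 1122
Job 5: finishes 69, weight 2, w·C = 138
Job 7: finishes 86, weight 5, w·C = 430
Job 4: finishes 100, weight 3, w·C = 300
Sum = 14+165+294+216+860+1122+138+430+300 = 3539.

3539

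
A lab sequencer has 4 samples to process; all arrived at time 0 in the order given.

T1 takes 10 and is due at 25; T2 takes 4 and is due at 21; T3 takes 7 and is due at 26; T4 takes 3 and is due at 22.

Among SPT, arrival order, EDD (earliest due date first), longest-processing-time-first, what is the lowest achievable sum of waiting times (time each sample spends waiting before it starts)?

24

SPT (increasing processing time): T4 T2 T3 T1.
T4: waits 0, runs 0→3
T2: waits 3, runs 3→7
T3: waits 7, runs 7→14
T1: waits 14, runs 14→24
Sum = 0+3+7+14 = 24.
FIFO (arrival order): T1 T2 T3 T4.
T1: waits 0, runs 0→10
T2: waits 10, runs 10→14
T3: waits 14, runs 14→21
T4: waits 21, runs 21→24
Sum = 0+10+14+21 = 45.
EDD (increasing due date): T2 T4 T1 T3.
T2: waits 0, runs 0→4
T4: waits 4, runs 4→7
T1: waits 7, runs 7→17
T3: waits 17, runs 17→24
Sum = 0+4+7+17 = 28.
LPT (decreasing processing time): T1 T3 T2 T4.
T1: waits 0, runs 0→10
T3: waits 10, runs 10→17
T2: waits 17, runs 17→21
T4: waits 21, runs 21→24
Sum = 0+10+17+21 = 48.
SPT 24, FIFO 45, EDD 28, LPT 48 → minimum 24.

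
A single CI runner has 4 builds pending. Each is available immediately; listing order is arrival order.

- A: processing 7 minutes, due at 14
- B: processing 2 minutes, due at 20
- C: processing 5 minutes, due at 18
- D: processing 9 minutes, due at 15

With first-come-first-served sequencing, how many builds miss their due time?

1

FIFO (arrival order): A B C D.
A: 0→7, due 14, tardiness 0
B: 7→9, due 20, tardiness 0
C: 9→14, due 18, tardiness 0
D: 14→23, due 15, tardiness 8
Late builds: 1.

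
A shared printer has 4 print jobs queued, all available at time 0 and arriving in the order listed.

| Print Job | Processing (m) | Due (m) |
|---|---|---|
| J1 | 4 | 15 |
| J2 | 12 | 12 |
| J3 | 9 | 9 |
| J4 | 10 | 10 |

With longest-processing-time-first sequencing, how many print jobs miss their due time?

LPT (decreasing processing time): J2 J4 J3 J1.
J2: 0→12, due 12, tardiness 0
J4: 12→22, due 10, tardiness 12
J3: 22→31, due 9, tardiness 22
J1: 31→35, due 15, tardiness 20
Late print jobs: 3.

3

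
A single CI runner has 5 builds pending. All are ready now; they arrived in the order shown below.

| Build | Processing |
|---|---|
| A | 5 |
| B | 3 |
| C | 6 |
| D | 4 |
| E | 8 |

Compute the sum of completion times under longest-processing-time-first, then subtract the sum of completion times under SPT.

LPT (decreasing processing time): E C A D B.
E: 0→8
C: 8→14
A: 14→19
D: 19→23
B: 23→26
Sum = 8+14+19+23+26 = 90.
SPT (increasing processing time): B D A C E.
B: 0→3
D: 3→7
A: 7→12
C: 12→18
E: 18→26
Sum = 3+7+12+18+26 = 66.
Difference = 90 − 66 = 24.

24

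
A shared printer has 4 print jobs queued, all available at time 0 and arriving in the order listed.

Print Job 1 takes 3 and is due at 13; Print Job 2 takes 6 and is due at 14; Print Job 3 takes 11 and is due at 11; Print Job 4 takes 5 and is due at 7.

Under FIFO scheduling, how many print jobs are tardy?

2

FIFO (arrival order): Print Job 1 Print Job 2 Print Job 3 Print Job 4.
Print Job 1: 0→3, due 13, tardiness 0
Print Job 2: 3→9, due 14, tardiness 0
Print Job 3: 9→20, due 11, tardiness 9
Print Job 4: 20→25, due 7, tardiness 18
Late print jobs: 2.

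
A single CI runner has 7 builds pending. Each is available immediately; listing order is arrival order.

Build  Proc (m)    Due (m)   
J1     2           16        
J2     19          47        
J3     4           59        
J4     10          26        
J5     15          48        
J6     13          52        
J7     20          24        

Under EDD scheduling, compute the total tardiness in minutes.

EDD (increasing due date): J1 J7 J4 J2 J5 J6 J3.
J1: 0→2, due 16, tardiness 0
J7: 2→22, due 24, tardiness 0
J4: 22→32, due 26, tardiness 6
J2: 32→51, due 47, tardiness 4
J5: 51→66, due 48, tardiness 18
J6: 66→79, due 52, tardiness 27
J3: 79→83, due 59, tardiness 24
Sum = 0+0+6+4+18+27+24 = 79.

79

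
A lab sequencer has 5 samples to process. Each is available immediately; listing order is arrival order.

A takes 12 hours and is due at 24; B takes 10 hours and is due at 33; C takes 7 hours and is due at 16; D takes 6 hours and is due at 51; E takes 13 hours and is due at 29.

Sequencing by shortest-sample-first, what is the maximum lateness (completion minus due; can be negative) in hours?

19

SPT (increasing processing time): D C B A E.
D: 0→6, due 51, lateness -45
C: 6→13, due 16, lateness -3
B: 13→23, due 33, lateness -10
A: 23→35, due 24, lateness 11
E: 35→48, due 29, lateness 19
Maximum = 19.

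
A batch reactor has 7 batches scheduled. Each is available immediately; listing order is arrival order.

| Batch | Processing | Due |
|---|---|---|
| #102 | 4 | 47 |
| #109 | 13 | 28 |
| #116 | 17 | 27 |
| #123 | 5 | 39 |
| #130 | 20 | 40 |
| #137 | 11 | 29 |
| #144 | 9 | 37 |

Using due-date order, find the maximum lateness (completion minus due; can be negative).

35

EDD (increasing due date): #116 #109 #137 #144 #123 #130 #102.
#116: 0→17, due 27, lateness -10
#109: 17→30, due 28, lateness 2
#137: 30→41, due 29, lateness 12
#144: 41→50, due 37, lateness 13
#123: 50→55, due 39, lateness 16
#130: 55→75, due 40, lateness 35
#102: 75→79, due 47, lateness 32
Maximum = 35.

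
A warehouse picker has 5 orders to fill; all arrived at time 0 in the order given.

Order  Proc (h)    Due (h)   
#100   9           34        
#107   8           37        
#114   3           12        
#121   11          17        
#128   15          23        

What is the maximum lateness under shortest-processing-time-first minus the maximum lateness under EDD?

SPT (increasing processing time): #114 #107 #100 #121 #128.
#114: 0→3, due 12, lateness -9
#107: 3→11, due 37, lateness -26
#100: 11→20, due 34, lateness -14
#121: 20→31, due 17, lateness 14
#128: 31→46, due 23, lateness 23
Maximum = 23.
EDD (increasing due date): #114 #121 #128 #100 #107.
#114: 0→3, due 12, lateness -9
#121: 3→14, due 17, lateness -3
#128: 14→29, due 23, lateness 6
#100: 29→38, due 34, lateness 4
#107: 38→46, due 37, lateness 9
Maximum = 9.
Difference = 23 − 9 = 14.

14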